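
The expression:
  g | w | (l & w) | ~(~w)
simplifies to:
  g | w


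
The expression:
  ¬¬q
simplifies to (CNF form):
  q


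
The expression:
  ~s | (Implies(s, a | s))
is always true.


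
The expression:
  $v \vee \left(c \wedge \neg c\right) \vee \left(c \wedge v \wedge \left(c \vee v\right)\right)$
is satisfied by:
  {v: True}


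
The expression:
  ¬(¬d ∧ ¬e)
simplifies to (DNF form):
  d ∨ e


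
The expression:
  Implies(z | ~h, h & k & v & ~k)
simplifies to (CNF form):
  h & ~z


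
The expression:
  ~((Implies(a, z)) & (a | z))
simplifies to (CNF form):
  ~z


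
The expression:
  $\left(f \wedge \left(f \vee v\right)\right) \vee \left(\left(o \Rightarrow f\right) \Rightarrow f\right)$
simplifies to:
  $f \vee o$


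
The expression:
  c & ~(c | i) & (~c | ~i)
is never true.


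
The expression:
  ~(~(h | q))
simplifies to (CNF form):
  h | q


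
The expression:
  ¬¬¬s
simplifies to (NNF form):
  ¬s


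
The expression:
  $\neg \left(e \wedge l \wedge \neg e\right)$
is always true.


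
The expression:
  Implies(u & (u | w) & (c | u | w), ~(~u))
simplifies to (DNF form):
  True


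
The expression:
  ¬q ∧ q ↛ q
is never true.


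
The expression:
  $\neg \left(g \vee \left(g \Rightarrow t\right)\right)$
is never true.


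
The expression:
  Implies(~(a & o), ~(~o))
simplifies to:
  o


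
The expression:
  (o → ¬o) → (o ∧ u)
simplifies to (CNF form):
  o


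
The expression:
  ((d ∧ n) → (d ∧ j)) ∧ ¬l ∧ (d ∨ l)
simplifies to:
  d ∧ ¬l ∧ (j ∨ ¬n)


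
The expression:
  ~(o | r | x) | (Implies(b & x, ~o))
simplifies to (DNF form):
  ~b | ~o | ~x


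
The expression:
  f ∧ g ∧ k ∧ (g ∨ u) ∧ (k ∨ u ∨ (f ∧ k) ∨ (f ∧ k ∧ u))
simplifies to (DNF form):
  f ∧ g ∧ k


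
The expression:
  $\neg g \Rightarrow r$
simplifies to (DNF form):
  $g \vee r$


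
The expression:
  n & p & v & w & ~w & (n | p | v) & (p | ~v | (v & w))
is never true.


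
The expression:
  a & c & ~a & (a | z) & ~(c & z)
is never true.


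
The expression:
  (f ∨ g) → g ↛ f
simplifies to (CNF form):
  ¬f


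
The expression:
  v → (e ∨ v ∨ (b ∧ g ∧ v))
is always true.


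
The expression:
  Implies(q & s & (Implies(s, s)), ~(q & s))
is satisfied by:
  {s: False, q: False}
  {q: True, s: False}
  {s: True, q: False}


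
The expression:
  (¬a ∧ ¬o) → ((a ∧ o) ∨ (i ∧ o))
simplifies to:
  a ∨ o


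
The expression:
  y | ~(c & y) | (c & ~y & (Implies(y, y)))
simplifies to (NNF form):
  True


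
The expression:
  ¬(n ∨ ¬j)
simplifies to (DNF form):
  j ∧ ¬n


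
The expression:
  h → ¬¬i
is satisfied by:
  {i: True, h: False}
  {h: False, i: False}
  {h: True, i: True}


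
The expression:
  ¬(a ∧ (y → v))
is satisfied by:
  {y: True, a: False, v: False}
  {y: False, a: False, v: False}
  {v: True, y: True, a: False}
  {v: True, y: False, a: False}
  {a: True, y: True, v: False}


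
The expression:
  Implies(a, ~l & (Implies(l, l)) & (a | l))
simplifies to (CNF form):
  ~a | ~l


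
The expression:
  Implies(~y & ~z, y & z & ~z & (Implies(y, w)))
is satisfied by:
  {y: True, z: True}
  {y: True, z: False}
  {z: True, y: False}


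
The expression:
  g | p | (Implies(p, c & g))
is always true.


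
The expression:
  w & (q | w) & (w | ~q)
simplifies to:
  w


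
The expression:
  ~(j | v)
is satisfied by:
  {v: False, j: False}


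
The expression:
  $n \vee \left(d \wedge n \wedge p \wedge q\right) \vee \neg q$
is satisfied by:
  {n: True, q: False}
  {q: False, n: False}
  {q: True, n: True}


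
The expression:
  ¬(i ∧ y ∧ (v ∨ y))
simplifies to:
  ¬i ∨ ¬y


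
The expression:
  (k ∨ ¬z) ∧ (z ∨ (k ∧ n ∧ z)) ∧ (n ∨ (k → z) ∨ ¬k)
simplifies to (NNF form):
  k ∧ z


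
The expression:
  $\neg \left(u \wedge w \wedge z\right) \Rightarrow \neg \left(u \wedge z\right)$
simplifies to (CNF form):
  $w \vee \neg u \vee \neg z$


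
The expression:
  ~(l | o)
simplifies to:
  ~l & ~o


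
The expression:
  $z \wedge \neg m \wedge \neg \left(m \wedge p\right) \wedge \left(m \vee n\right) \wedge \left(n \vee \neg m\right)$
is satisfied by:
  {z: True, n: True, m: False}


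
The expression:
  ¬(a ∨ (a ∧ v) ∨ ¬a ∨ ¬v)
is never true.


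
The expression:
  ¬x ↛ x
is always true.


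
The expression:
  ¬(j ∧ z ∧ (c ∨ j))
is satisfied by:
  {z: False, j: False}
  {j: True, z: False}
  {z: True, j: False}


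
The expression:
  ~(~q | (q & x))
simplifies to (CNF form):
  q & ~x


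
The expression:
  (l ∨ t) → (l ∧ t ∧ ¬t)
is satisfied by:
  {l: False, t: False}


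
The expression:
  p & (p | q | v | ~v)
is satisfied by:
  {p: True}


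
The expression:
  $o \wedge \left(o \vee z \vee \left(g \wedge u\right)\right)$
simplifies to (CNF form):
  $o$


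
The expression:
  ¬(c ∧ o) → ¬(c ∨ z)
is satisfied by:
  {o: True, z: False, c: False}
  {o: False, z: False, c: False}
  {c: True, o: True, z: False}
  {c: True, z: True, o: True}


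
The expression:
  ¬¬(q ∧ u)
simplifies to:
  q ∧ u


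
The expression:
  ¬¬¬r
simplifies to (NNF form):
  ¬r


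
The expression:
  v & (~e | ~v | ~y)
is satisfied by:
  {v: True, e: False, y: False}
  {y: True, v: True, e: False}
  {e: True, v: True, y: False}


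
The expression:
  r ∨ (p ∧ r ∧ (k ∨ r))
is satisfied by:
  {r: True}


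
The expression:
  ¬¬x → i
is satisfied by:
  {i: True, x: False}
  {x: False, i: False}
  {x: True, i: True}


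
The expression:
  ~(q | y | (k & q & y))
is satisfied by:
  {q: False, y: False}


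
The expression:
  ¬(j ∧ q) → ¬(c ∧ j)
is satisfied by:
  {q: True, c: False, j: False}
  {c: False, j: False, q: False}
  {j: True, q: True, c: False}
  {j: True, c: False, q: False}
  {q: True, c: True, j: False}
  {c: True, q: False, j: False}
  {j: True, c: True, q: True}


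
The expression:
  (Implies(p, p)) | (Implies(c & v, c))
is always true.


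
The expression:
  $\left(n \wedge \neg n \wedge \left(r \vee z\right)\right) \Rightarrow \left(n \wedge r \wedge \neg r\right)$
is always true.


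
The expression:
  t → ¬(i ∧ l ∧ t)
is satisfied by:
  {l: False, t: False, i: False}
  {i: True, l: False, t: False}
  {t: True, l: False, i: False}
  {i: True, t: True, l: False}
  {l: True, i: False, t: False}
  {i: True, l: True, t: False}
  {t: True, l: True, i: False}


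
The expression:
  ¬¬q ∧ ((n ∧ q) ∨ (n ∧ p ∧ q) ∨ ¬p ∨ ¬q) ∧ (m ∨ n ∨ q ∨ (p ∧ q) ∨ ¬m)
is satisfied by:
  {n: True, q: True, p: False}
  {q: True, p: False, n: False}
  {n: True, p: True, q: True}


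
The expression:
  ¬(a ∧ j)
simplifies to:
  ¬a ∨ ¬j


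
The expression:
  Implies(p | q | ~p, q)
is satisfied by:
  {q: True}


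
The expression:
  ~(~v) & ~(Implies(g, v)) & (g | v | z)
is never true.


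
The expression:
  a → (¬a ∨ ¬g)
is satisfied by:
  {g: False, a: False}
  {a: True, g: False}
  {g: True, a: False}


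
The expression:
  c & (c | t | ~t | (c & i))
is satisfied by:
  {c: True}


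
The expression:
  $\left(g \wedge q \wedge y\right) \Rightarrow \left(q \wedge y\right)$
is always true.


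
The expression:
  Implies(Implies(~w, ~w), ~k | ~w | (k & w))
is always true.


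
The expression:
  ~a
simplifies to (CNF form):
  ~a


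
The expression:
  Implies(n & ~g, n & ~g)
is always true.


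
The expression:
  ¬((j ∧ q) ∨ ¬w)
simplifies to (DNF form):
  (w ∧ ¬j) ∨ (w ∧ ¬q)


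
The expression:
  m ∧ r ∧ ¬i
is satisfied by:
  {r: True, m: True, i: False}


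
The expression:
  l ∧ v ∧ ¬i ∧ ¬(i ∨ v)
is never true.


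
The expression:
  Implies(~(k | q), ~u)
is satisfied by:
  {k: True, q: True, u: False}
  {k: True, u: False, q: False}
  {q: True, u: False, k: False}
  {q: False, u: False, k: False}
  {k: True, q: True, u: True}
  {k: True, u: True, q: False}
  {q: True, u: True, k: False}


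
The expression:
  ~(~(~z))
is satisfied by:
  {z: False}


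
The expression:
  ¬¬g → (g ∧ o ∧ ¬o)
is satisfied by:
  {g: False}


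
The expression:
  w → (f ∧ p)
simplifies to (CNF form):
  (f ∨ ¬w) ∧ (p ∨ ¬w)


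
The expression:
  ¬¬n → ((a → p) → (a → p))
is always true.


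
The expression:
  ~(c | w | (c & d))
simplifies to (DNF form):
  ~c & ~w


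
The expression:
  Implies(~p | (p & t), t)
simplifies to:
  p | t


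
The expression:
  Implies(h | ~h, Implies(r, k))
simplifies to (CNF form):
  k | ~r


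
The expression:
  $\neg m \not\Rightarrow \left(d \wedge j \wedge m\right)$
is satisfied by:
  {m: False}


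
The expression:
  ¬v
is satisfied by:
  {v: False}


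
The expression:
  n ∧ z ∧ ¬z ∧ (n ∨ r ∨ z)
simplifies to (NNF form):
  False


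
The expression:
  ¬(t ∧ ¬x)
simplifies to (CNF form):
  x ∨ ¬t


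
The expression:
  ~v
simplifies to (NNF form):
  ~v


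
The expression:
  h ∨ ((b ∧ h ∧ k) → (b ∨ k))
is always true.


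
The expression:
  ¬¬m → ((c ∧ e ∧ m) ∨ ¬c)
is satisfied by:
  {e: True, m: False, c: False}
  {m: False, c: False, e: False}
  {c: True, e: True, m: False}
  {c: True, m: False, e: False}
  {e: True, m: True, c: False}
  {m: True, e: False, c: False}
  {c: True, m: True, e: True}


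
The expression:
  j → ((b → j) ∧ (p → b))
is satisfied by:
  {b: True, p: False, j: False}
  {p: False, j: False, b: False}
  {j: True, b: True, p: False}
  {j: True, p: False, b: False}
  {b: True, p: True, j: False}
  {p: True, b: False, j: False}
  {j: True, p: True, b: True}


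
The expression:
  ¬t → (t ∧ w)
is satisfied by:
  {t: True}


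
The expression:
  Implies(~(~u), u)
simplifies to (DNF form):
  True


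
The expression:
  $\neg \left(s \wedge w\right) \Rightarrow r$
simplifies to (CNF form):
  $\left(r \vee s\right) \wedge \left(r \vee w\right)$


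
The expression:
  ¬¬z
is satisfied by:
  {z: True}


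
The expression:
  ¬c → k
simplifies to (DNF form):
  c ∨ k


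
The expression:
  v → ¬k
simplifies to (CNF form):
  ¬k ∨ ¬v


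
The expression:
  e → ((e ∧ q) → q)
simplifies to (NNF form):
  True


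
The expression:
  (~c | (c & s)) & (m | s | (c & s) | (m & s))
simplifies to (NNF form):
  s | (m & ~c)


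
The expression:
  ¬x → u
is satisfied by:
  {x: True, u: True}
  {x: True, u: False}
  {u: True, x: False}


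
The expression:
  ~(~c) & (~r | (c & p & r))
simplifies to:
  c & (p | ~r)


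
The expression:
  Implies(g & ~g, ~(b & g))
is always true.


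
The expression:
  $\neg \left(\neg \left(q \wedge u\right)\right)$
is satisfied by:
  {u: True, q: True}


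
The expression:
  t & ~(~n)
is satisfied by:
  {t: True, n: True}


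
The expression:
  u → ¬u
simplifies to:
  ¬u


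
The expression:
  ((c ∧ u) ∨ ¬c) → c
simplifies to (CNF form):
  c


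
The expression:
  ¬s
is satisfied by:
  {s: False}


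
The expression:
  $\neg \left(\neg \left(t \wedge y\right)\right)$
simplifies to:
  $t \wedge y$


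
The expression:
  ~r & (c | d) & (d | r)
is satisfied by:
  {d: True, r: False}


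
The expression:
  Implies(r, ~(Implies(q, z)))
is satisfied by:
  {q: True, z: False, r: False}
  {z: False, r: False, q: False}
  {q: True, z: True, r: False}
  {z: True, q: False, r: False}
  {r: True, q: True, z: False}


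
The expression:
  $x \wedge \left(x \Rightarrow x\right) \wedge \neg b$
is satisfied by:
  {x: True, b: False}


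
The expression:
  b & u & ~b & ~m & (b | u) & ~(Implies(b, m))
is never true.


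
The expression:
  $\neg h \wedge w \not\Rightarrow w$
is never true.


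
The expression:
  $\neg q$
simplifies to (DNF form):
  $\neg q$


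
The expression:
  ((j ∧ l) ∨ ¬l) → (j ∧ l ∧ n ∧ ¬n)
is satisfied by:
  {l: True, j: False}


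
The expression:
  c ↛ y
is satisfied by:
  {c: True, y: False}


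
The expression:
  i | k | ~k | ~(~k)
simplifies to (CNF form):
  True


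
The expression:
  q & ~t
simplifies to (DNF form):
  q & ~t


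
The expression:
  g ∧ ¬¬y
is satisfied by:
  {g: True, y: True}


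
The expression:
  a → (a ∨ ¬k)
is always true.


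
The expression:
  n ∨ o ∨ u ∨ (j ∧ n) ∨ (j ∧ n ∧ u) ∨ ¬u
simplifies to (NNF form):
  True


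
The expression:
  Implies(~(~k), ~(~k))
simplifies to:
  True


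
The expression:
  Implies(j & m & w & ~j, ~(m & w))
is always true.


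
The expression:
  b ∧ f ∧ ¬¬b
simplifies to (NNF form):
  b ∧ f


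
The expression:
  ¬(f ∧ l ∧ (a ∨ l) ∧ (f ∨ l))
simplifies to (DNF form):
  ¬f ∨ ¬l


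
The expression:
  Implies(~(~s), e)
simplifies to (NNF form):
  e | ~s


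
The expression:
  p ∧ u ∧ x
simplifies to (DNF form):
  p ∧ u ∧ x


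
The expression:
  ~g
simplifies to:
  ~g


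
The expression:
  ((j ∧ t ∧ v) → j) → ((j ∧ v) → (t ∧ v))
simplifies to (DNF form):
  t ∨ ¬j ∨ ¬v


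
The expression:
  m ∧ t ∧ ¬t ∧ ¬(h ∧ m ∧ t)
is never true.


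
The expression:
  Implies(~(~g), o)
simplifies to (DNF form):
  o | ~g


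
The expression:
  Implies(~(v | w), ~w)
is always true.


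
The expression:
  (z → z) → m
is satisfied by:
  {m: True}


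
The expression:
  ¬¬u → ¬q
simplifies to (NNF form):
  ¬q ∨ ¬u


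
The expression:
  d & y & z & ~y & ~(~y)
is never true.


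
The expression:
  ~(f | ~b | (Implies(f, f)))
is never true.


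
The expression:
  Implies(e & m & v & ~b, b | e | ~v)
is always true.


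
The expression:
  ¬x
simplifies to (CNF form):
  ¬x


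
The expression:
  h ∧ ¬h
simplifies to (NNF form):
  False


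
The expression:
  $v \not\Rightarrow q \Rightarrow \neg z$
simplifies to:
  $q \vee \neg v \vee \neg z$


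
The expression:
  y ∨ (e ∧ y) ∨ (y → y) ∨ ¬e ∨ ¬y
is always true.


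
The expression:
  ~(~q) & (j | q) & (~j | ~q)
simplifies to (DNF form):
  q & ~j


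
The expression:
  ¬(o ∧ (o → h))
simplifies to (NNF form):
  ¬h ∨ ¬o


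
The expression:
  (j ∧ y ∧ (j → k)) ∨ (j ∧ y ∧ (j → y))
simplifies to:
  j ∧ y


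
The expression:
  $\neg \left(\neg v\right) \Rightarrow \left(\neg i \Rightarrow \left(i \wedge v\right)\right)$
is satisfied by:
  {i: True, v: False}
  {v: False, i: False}
  {v: True, i: True}


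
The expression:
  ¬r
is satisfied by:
  {r: False}


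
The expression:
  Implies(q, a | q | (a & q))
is always true.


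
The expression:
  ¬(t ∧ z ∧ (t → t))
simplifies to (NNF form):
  ¬t ∨ ¬z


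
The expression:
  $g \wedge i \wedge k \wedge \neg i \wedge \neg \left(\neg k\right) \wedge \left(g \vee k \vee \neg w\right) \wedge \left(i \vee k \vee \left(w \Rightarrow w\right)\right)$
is never true.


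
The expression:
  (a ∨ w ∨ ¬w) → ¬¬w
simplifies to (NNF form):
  w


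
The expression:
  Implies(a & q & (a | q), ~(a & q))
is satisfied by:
  {q: False, a: False}
  {a: True, q: False}
  {q: True, a: False}


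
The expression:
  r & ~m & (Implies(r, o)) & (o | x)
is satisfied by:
  {r: True, o: True, m: False}


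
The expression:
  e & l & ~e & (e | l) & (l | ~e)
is never true.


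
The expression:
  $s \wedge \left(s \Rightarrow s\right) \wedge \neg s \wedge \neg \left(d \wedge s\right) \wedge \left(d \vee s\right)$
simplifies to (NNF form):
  $\text{False}$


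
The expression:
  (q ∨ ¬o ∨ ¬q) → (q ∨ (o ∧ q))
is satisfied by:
  {q: True}


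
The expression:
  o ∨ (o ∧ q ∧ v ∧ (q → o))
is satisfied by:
  {o: True}


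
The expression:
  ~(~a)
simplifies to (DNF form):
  a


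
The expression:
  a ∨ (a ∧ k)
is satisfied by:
  {a: True}


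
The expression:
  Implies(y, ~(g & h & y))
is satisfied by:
  {h: False, y: False, g: False}
  {g: True, h: False, y: False}
  {y: True, h: False, g: False}
  {g: True, y: True, h: False}
  {h: True, g: False, y: False}
  {g: True, h: True, y: False}
  {y: True, h: True, g: False}


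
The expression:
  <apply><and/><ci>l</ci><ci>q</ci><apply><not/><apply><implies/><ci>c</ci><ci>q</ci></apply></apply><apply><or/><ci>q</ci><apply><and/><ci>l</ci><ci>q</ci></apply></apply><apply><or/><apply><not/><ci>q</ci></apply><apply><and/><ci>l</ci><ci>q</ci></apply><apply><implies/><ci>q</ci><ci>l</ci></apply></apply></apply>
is never true.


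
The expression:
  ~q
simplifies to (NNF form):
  ~q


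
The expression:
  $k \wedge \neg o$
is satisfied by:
  {k: True, o: False}


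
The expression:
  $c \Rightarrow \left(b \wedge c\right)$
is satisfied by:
  {b: True, c: False}
  {c: False, b: False}
  {c: True, b: True}


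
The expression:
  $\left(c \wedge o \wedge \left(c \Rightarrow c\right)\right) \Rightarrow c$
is always true.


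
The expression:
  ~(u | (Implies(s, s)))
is never true.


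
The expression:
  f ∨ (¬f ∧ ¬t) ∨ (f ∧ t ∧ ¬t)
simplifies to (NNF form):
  f ∨ ¬t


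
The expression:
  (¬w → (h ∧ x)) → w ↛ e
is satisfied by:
  {h: False, w: False, e: False, x: False}
  {x: True, h: False, w: False, e: False}
  {e: True, h: False, w: False, x: False}
  {x: True, e: True, h: False, w: False}
  {h: True, e: False, w: False, x: False}
  {e: True, h: True, w: False, x: False}
  {w: True, e: False, h: False, x: False}
  {w: True, x: True, e: False, h: False}
  {w: True, h: True, e: False, x: False}
  {x: True, w: True, h: True, e: False}


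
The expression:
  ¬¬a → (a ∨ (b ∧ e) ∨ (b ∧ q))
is always true.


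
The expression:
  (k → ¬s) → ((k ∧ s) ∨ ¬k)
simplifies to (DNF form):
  s ∨ ¬k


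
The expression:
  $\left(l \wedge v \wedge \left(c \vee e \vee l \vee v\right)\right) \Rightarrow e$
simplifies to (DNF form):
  $e \vee \neg l \vee \neg v$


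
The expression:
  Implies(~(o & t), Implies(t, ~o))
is always true.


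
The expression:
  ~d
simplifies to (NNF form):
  ~d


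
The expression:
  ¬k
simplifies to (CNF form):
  ¬k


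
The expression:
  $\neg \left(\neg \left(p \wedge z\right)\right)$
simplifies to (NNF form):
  $p \wedge z$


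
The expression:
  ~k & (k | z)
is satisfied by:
  {z: True, k: False}


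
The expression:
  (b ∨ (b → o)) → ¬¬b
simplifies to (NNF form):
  b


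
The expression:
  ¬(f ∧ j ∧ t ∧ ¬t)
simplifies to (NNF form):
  True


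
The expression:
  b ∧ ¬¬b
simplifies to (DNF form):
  b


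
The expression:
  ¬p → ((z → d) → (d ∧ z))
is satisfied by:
  {z: True, p: True}
  {z: True, p: False}
  {p: True, z: False}


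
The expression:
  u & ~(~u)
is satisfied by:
  {u: True}


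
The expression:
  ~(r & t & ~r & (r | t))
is always true.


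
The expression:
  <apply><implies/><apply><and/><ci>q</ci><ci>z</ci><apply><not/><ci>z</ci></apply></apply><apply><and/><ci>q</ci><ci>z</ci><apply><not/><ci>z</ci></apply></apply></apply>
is always true.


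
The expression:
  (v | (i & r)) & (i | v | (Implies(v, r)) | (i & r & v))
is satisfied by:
  {i: True, v: True, r: True}
  {i: True, v: True, r: False}
  {v: True, r: True, i: False}
  {v: True, r: False, i: False}
  {i: True, r: True, v: False}


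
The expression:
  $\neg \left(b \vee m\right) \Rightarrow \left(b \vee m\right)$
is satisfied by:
  {b: True, m: True}
  {b: True, m: False}
  {m: True, b: False}


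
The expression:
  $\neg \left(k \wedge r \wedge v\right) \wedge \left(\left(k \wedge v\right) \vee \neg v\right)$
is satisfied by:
  {k: True, v: False, r: False}
  {k: False, v: False, r: False}
  {r: True, k: True, v: False}
  {r: True, k: False, v: False}
  {v: True, k: True, r: False}


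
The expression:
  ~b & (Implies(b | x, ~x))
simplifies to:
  ~b & ~x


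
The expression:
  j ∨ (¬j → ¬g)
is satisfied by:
  {j: True, g: False}
  {g: False, j: False}
  {g: True, j: True}


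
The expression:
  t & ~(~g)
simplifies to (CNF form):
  g & t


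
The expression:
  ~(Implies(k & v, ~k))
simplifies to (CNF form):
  k & v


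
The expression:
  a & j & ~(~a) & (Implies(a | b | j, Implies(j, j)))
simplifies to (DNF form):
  a & j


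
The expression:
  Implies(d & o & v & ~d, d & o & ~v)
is always true.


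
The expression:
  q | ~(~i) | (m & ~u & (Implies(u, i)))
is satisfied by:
  {i: True, q: True, m: True, u: False}
  {i: True, q: True, m: False, u: False}
  {i: True, q: True, u: True, m: True}
  {i: True, q: True, u: True, m: False}
  {i: True, m: True, u: False, q: False}
  {i: True, m: False, u: False, q: False}
  {i: True, u: True, m: True, q: False}
  {i: True, u: True, m: False, q: False}
  {q: True, m: True, u: False, i: False}
  {q: True, m: False, u: False, i: False}
  {q: True, u: True, m: True, i: False}
  {q: True, u: True, m: False, i: False}
  {m: True, q: False, u: False, i: False}


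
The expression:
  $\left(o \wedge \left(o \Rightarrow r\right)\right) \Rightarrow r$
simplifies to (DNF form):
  $\text{True}$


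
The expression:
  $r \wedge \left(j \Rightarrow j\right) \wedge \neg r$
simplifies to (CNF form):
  $\text{False}$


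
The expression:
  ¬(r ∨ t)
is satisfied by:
  {r: False, t: False}


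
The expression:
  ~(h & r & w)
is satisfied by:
  {w: False, r: False, h: False}
  {h: True, w: False, r: False}
  {r: True, w: False, h: False}
  {h: True, r: True, w: False}
  {w: True, h: False, r: False}
  {h: True, w: True, r: False}
  {r: True, w: True, h: False}


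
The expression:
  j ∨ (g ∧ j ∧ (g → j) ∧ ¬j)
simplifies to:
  j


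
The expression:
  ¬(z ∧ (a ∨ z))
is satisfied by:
  {z: False}


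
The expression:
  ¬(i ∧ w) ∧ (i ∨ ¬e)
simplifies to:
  (i ∧ ¬w) ∨ (¬e ∧ ¬i)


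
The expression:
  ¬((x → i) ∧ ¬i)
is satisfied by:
  {i: True, x: True}
  {i: True, x: False}
  {x: True, i: False}


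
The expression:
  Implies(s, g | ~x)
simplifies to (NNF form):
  g | ~s | ~x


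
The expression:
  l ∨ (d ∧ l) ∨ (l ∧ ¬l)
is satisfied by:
  {l: True}


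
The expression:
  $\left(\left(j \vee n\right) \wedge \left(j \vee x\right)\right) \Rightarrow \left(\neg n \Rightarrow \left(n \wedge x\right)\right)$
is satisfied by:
  {n: True, j: False}
  {j: False, n: False}
  {j: True, n: True}


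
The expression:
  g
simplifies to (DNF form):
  g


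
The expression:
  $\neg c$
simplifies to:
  $\neg c$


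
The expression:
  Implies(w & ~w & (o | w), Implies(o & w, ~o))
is always true.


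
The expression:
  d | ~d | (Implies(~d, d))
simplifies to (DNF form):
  True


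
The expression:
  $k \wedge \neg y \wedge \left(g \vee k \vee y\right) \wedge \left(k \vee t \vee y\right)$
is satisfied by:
  {k: True, y: False}


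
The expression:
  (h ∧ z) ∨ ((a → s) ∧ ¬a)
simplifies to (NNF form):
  (h ∧ z) ∨ ¬a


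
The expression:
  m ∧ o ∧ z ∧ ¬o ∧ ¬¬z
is never true.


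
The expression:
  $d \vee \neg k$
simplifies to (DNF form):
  $d \vee \neg k$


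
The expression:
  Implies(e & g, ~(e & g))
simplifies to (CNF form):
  ~e | ~g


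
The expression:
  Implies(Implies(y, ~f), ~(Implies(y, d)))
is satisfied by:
  {f: True, y: True, d: False}
  {y: True, d: False, f: False}
  {d: True, f: True, y: True}


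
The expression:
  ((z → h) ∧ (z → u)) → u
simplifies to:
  u ∨ z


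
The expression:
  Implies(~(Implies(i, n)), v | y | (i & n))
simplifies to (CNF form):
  n | v | y | ~i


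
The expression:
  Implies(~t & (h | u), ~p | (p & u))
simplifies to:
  t | u | ~h | ~p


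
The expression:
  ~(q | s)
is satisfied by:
  {q: False, s: False}


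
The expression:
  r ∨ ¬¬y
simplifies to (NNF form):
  r ∨ y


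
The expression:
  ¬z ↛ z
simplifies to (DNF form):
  True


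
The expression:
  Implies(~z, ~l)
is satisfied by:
  {z: True, l: False}
  {l: False, z: False}
  {l: True, z: True}


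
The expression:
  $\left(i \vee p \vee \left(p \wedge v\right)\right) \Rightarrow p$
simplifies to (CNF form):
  $p \vee \neg i$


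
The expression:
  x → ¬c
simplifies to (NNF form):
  ¬c ∨ ¬x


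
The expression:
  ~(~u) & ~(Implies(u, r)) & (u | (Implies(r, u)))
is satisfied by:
  {u: True, r: False}


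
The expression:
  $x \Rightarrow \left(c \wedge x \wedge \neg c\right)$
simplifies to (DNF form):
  $\neg x$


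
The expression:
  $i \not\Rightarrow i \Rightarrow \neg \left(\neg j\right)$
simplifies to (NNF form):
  $\text{True}$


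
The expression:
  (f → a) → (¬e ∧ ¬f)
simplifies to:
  (f ∧ ¬a) ∨ (¬e ∧ ¬f)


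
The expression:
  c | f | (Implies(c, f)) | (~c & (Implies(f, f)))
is always true.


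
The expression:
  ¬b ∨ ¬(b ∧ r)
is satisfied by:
  {b: False, r: False}
  {r: True, b: False}
  {b: True, r: False}


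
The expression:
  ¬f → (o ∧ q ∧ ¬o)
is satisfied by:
  {f: True}


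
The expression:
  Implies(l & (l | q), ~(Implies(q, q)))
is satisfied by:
  {l: False}


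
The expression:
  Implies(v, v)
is always true.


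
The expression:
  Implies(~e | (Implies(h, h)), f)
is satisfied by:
  {f: True}


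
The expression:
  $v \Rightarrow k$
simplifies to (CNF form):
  $k \vee \neg v$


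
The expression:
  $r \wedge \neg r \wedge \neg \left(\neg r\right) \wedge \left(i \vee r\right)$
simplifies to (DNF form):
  $\text{False}$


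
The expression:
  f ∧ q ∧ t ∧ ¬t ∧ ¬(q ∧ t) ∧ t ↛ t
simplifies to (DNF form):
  False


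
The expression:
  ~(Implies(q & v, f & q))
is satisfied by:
  {q: True, v: True, f: False}


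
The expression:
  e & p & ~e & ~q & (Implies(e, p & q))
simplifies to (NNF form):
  False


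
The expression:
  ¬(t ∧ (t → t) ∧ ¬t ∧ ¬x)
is always true.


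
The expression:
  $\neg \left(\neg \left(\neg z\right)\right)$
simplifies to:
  $\neg z$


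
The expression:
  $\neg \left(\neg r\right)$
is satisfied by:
  {r: True}


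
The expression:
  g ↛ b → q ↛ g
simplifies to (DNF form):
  b ∨ ¬g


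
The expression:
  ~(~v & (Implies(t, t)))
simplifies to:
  v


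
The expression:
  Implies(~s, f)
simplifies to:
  f | s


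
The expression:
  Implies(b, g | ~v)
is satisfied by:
  {g: True, v: False, b: False}
  {v: False, b: False, g: False}
  {b: True, g: True, v: False}
  {b: True, v: False, g: False}
  {g: True, v: True, b: False}
  {v: True, g: False, b: False}
  {b: True, v: True, g: True}


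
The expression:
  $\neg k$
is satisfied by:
  {k: False}


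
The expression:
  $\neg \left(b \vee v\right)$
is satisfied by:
  {v: False, b: False}


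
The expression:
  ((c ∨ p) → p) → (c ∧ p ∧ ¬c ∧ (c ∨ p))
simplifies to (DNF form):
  c ∧ ¬p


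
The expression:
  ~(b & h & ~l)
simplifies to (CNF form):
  l | ~b | ~h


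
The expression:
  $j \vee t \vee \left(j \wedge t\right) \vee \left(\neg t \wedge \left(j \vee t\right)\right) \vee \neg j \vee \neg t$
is always true.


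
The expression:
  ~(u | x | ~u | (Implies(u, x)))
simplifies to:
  False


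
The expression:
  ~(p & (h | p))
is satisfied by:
  {p: False}


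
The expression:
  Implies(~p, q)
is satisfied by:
  {q: True, p: True}
  {q: True, p: False}
  {p: True, q: False}


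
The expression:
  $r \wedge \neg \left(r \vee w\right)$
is never true.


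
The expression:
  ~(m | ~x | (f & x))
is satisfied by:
  {x: True, f: False, m: False}


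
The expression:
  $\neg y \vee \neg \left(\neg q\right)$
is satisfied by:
  {q: True, y: False}
  {y: False, q: False}
  {y: True, q: True}


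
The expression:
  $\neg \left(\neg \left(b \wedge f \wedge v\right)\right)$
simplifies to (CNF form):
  $b \wedge f \wedge v$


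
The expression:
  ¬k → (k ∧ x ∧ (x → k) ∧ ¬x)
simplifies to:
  k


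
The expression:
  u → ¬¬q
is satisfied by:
  {q: True, u: False}
  {u: False, q: False}
  {u: True, q: True}


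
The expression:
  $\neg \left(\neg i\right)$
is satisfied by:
  {i: True}


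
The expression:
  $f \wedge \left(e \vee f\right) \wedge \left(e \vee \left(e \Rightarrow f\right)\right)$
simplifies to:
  $f$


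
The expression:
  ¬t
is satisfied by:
  {t: False}


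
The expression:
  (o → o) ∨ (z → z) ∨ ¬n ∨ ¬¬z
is always true.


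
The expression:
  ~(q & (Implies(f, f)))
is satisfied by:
  {q: False}


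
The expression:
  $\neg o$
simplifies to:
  $\neg o$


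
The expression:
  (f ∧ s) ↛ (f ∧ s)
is never true.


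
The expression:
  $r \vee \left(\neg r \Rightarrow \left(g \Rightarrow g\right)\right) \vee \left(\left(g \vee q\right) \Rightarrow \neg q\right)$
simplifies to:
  $\text{True}$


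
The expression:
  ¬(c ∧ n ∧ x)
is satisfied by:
  {c: False, x: False, n: False}
  {n: True, c: False, x: False}
  {x: True, c: False, n: False}
  {n: True, x: True, c: False}
  {c: True, n: False, x: False}
  {n: True, c: True, x: False}
  {x: True, c: True, n: False}


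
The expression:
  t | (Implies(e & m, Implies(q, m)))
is always true.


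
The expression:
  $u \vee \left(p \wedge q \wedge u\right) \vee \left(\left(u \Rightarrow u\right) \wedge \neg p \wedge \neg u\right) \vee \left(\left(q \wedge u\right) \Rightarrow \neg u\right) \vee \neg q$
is always true.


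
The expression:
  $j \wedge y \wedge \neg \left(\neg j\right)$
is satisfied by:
  {j: True, y: True}


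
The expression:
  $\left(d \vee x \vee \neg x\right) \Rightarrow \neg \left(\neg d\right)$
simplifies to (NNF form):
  $d$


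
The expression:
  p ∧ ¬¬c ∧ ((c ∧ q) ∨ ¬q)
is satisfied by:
  {c: True, p: True}


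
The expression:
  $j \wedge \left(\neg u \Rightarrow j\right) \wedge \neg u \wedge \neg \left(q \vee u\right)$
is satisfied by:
  {j: True, q: False, u: False}


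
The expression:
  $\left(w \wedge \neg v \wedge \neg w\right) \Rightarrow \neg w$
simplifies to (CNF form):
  $\text{True}$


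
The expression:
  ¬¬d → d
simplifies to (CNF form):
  True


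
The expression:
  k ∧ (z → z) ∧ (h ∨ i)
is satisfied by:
  {i: True, h: True, k: True}
  {i: True, k: True, h: False}
  {h: True, k: True, i: False}


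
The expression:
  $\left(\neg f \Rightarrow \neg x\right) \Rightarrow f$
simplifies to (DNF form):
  $f \vee x$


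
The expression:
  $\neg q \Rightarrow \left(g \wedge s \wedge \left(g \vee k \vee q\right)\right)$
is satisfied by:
  {q: True, s: True, g: True}
  {q: True, s: True, g: False}
  {q: True, g: True, s: False}
  {q: True, g: False, s: False}
  {s: True, g: True, q: False}


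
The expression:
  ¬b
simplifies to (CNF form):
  ¬b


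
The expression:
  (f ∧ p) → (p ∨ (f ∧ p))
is always true.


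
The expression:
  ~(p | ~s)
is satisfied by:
  {s: True, p: False}


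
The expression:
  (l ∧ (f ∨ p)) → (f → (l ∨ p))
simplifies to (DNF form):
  True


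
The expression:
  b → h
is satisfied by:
  {h: True, b: False}
  {b: False, h: False}
  {b: True, h: True}


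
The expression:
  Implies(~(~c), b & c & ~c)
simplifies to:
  ~c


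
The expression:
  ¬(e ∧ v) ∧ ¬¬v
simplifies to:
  v ∧ ¬e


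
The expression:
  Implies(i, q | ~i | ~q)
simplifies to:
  True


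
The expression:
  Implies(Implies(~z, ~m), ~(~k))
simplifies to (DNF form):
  k | (m & ~z)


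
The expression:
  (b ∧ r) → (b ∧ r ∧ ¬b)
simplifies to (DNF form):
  ¬b ∨ ¬r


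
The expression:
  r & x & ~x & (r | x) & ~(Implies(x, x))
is never true.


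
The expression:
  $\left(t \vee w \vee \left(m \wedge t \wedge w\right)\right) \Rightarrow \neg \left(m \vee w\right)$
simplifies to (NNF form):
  $\neg w \wedge \left(\neg m \vee \neg t\right)$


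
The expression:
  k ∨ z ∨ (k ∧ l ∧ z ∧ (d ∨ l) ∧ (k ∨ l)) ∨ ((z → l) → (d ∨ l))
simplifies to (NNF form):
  d ∨ k ∨ l ∨ z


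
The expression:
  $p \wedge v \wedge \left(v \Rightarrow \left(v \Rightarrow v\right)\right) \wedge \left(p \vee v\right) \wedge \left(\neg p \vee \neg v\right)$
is never true.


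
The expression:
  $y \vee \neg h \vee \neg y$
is always true.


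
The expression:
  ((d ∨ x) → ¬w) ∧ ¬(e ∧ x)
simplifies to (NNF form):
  (¬d ∧ ¬x) ∨ (¬e ∧ ¬w) ∨ (¬w ∧ ¬x)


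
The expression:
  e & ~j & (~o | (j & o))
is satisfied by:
  {e: True, o: False, j: False}


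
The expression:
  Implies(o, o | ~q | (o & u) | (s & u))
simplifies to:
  True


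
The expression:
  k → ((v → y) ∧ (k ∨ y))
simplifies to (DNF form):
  y ∨ ¬k ∨ ¬v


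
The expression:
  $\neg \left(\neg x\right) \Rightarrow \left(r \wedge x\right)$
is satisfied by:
  {r: True, x: False}
  {x: False, r: False}
  {x: True, r: True}


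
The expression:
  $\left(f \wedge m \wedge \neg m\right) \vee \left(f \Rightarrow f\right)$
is always true.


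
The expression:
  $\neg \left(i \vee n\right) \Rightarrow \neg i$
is always true.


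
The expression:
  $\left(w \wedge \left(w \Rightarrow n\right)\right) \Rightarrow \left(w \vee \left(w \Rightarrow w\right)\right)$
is always true.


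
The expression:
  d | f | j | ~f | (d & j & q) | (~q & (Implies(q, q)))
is always true.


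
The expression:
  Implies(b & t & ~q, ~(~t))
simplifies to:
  True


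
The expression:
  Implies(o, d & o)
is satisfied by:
  {d: True, o: False}
  {o: False, d: False}
  {o: True, d: True}


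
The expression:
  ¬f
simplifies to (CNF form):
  ¬f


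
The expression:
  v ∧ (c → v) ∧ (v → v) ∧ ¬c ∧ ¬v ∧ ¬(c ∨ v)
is never true.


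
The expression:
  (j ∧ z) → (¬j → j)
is always true.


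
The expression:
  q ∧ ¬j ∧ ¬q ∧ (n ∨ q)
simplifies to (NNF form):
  False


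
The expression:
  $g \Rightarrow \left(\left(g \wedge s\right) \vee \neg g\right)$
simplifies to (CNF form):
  $s \vee \neg g$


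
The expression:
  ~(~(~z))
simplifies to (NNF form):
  ~z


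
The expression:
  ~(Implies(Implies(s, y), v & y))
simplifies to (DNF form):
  (y & ~v) | (~s & ~y)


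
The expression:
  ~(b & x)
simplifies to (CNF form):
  ~b | ~x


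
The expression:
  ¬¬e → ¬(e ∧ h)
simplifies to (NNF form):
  ¬e ∨ ¬h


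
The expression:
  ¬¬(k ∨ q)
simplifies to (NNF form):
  k ∨ q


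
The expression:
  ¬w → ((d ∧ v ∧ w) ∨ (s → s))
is always true.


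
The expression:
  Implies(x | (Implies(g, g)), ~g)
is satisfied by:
  {g: False}


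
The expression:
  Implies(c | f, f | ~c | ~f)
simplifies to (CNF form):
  True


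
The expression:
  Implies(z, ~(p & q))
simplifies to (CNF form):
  ~p | ~q | ~z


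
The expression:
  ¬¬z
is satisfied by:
  {z: True}


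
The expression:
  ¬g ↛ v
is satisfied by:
  {v: True, g: False}
  {g: False, v: False}
  {g: True, v: True}


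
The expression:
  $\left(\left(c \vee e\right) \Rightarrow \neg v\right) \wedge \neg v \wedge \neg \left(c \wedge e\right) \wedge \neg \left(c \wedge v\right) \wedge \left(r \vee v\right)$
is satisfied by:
  {r: True, v: False, c: False, e: False}
  {e: True, r: True, v: False, c: False}
  {c: True, r: True, v: False, e: False}


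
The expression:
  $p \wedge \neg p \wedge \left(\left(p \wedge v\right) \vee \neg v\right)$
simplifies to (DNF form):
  $\text{False}$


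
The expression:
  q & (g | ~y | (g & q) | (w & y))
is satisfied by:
  {g: True, w: True, q: True, y: False}
  {g: True, q: True, w: False, y: False}
  {w: True, q: True, g: False, y: False}
  {q: True, g: False, w: False, y: False}
  {y: True, g: True, q: True, w: True}
  {y: True, g: True, q: True, w: False}
  {y: True, q: True, w: True, g: False}


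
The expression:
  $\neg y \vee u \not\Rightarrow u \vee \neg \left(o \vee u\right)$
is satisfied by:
  {u: False, y: False, o: False}
  {o: True, u: False, y: False}
  {u: True, o: False, y: False}
  {o: True, u: True, y: False}
  {y: True, o: False, u: False}


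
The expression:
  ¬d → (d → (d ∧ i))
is always true.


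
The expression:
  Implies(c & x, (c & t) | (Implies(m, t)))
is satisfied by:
  {t: True, m: False, x: False, c: False}
  {c: False, m: False, t: False, x: False}
  {c: True, t: True, m: False, x: False}
  {c: True, m: False, t: False, x: False}
  {x: True, t: True, c: False, m: False}
  {x: True, c: False, m: False, t: False}
  {x: True, c: True, t: True, m: False}
  {x: True, c: True, m: False, t: False}
  {t: True, m: True, x: False, c: False}
  {m: True, x: False, t: False, c: False}
  {c: True, m: True, t: True, x: False}
  {c: True, m: True, x: False, t: False}
  {t: True, m: True, x: True, c: False}
  {m: True, x: True, c: False, t: False}
  {c: True, m: True, x: True, t: True}


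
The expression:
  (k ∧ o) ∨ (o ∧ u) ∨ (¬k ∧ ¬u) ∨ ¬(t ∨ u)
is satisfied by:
  {o: True, k: False, t: False, u: False}
  {o: True, t: True, k: False, u: False}
  {o: True, k: True, t: False, u: False}
  {o: True, t: True, k: True, u: False}
  {o: True, u: True, k: False, t: False}
  {o: True, u: True, t: True, k: False}
  {o: True, u: True, k: True, t: False}
  {o: True, u: True, t: True, k: True}
  {u: False, k: False, t: False, o: False}
  {t: True, u: False, k: False, o: False}
  {k: True, u: False, t: False, o: False}


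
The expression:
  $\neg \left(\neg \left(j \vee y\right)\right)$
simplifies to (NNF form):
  $j \vee y$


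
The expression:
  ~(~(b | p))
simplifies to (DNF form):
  b | p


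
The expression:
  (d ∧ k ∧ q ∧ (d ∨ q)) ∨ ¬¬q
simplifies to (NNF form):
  q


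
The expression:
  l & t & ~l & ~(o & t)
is never true.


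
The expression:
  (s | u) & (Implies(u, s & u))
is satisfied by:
  {s: True}


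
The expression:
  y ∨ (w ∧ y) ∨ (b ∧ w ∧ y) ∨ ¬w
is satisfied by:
  {y: True, w: False}
  {w: False, y: False}
  {w: True, y: True}
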